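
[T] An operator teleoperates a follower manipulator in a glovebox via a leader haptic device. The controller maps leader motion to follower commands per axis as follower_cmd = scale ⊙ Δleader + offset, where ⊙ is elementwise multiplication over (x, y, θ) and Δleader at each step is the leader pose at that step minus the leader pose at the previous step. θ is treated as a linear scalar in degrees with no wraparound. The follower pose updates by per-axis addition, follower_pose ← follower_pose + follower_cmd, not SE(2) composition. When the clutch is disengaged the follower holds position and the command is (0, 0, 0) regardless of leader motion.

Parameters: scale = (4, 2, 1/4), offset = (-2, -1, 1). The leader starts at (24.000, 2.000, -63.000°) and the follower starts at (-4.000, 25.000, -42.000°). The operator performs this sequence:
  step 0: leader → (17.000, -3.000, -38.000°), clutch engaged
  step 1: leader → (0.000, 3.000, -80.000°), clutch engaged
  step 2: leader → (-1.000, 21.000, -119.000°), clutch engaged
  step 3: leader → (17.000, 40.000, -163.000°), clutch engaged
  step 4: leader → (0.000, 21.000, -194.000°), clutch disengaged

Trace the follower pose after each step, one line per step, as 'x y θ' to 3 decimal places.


-34.000 14.000 -34.750
-104.000 25.000 -44.250
-110.000 60.000 -53.000
-40.000 97.000 -63.000
-40.000 97.000 -63.000

step 0: Δleader=(-7.000, -5.000, 25.000°), engaged; cmd=(-30.000, -11.000, 7.250°) → follower=(-34.000, 14.000, -34.750°)
step 1: Δleader=(-17.000, 6.000, -42.000°), engaged; cmd=(-70.000, 11.000, -9.500°) → follower=(-104.000, 25.000, -44.250°)
step 2: Δleader=(-1.000, 18.000, -39.000°), engaged; cmd=(-6.000, 35.000, -8.750°) → follower=(-110.000, 60.000, -53.000°)
step 3: Δleader=(18.000, 19.000, -44.000°), engaged; cmd=(70.000, 37.000, -10.000°) → follower=(-40.000, 97.000, -63.000°)
step 4: Δleader=(-17.000, -19.000, -31.000°), disengaged; cmd=(0,0,0) → follower holds at (-40.000, 97.000, -63.000°)


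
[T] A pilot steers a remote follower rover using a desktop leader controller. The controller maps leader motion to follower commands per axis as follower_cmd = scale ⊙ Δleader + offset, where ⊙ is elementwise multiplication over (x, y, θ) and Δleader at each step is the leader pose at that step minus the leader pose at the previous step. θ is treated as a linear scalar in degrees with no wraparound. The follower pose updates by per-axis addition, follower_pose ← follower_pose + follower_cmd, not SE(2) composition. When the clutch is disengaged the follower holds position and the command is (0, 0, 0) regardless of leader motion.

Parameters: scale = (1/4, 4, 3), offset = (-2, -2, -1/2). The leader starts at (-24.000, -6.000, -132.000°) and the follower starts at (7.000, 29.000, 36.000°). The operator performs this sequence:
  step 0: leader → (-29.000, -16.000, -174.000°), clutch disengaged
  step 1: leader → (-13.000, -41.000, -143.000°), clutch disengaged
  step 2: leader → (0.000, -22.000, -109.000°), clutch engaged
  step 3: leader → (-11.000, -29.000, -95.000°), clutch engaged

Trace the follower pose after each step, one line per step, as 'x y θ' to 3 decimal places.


7.000 29.000 36.000
7.000 29.000 36.000
8.250 103.000 137.500
3.500 73.000 179.000

step 0: Δleader=(-5.000, -10.000, -42.000°), disengaged; cmd=(0,0,0) → follower holds at (7.000, 29.000, 36.000°)
step 1: Δleader=(16.000, -25.000, 31.000°), disengaged; cmd=(0,0,0) → follower holds at (7.000, 29.000, 36.000°)
step 2: Δleader=(13.000, 19.000, 34.000°), engaged; cmd=(1.250, 74.000, 101.500°) → follower=(8.250, 103.000, 137.500°)
step 3: Δleader=(-11.000, -7.000, 14.000°), engaged; cmd=(-4.750, -30.000, 41.500°) → follower=(3.500, 73.000, 179.000°)


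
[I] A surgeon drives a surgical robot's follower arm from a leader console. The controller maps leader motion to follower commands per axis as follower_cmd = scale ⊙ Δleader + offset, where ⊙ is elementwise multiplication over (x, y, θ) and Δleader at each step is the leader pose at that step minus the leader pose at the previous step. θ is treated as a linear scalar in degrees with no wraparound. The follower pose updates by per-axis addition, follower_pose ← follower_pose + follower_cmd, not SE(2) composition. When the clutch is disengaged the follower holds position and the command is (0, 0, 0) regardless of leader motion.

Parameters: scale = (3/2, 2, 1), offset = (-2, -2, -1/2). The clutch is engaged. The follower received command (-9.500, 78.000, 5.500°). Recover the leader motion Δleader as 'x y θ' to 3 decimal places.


-5.000 40.000 6.000

axis x: (-9.500 − -2) / (3/2) = -5.000
axis y: (78.000 − -2) / (2) = 40.000
axis θ: (5.500 − -1/2) / (1) = 6.000


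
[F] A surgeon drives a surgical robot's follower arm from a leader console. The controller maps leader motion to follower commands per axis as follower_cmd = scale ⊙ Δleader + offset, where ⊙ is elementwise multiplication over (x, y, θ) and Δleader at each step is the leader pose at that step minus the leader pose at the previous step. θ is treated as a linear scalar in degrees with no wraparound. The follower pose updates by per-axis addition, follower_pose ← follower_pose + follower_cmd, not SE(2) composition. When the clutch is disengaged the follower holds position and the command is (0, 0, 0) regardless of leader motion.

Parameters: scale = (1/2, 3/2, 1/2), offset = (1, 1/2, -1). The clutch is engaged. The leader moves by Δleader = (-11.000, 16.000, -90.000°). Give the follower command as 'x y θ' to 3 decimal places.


axis x: 1/2·-11.000 + 1 = -4.500
axis y: 3/2·16.000 + 1/2 = 24.500
axis θ: 1/2·-90.000 + -1 = -46.000

-4.500 24.500 -46.000


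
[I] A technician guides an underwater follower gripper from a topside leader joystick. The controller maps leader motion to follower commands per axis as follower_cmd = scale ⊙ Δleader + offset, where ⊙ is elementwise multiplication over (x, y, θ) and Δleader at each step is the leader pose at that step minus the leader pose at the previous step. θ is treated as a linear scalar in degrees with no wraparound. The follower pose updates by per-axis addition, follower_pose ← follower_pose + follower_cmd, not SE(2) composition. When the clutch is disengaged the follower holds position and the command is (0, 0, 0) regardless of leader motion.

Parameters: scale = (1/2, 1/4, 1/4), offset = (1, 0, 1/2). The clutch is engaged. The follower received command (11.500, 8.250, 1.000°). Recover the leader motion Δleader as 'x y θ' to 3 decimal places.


axis x: (11.500 − 1) / (1/2) = 21.000
axis y: (8.250 − 0) / (1/4) = 33.000
axis θ: (1.000 − 1/2) / (1/4) = 2.000

21.000 33.000 2.000


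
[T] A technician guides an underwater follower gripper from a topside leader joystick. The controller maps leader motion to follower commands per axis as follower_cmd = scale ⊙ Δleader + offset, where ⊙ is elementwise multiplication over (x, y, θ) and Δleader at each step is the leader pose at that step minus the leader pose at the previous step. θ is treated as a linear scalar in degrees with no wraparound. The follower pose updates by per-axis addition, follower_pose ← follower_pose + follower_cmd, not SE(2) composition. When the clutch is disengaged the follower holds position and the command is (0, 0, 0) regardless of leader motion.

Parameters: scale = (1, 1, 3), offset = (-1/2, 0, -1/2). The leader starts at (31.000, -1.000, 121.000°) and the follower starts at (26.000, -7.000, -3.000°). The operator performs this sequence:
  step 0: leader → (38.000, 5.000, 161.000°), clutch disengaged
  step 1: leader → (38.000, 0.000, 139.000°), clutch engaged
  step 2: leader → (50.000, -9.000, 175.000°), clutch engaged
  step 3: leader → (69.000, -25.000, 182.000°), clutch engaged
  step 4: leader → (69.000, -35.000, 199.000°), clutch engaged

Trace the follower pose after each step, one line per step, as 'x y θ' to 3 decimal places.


step 0: Δleader=(7.000, 6.000, 40.000°), disengaged; cmd=(0,0,0) → follower holds at (26.000, -7.000, -3.000°)
step 1: Δleader=(0.000, -5.000, -22.000°), engaged; cmd=(-0.500, -5.000, -66.500°) → follower=(25.500, -12.000, -69.500°)
step 2: Δleader=(12.000, -9.000, 36.000°), engaged; cmd=(11.500, -9.000, 107.500°) → follower=(37.000, -21.000, 38.000°)
step 3: Δleader=(19.000, -16.000, 7.000°), engaged; cmd=(18.500, -16.000, 20.500°) → follower=(55.500, -37.000, 58.500°)
step 4: Δleader=(0.000, -10.000, 17.000°), engaged; cmd=(-0.500, -10.000, 50.500°) → follower=(55.000, -47.000, 109.000°)

26.000 -7.000 -3.000
25.500 -12.000 -69.500
37.000 -21.000 38.000
55.500 -37.000 58.500
55.000 -47.000 109.000


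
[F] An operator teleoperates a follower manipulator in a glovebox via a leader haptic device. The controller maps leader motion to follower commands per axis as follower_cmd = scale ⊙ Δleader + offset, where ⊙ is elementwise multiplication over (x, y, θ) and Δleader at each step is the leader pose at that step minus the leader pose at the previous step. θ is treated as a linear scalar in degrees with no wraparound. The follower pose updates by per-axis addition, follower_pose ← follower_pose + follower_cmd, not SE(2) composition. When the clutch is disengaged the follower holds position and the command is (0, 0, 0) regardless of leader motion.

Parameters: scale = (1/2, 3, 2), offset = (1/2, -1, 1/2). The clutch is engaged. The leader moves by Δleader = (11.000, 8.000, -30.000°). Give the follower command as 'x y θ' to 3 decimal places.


axis x: 1/2·11.000 + 1/2 = 6.000
axis y: 3·8.000 + -1 = 23.000
axis θ: 2·-30.000 + 1/2 = -59.500

6.000 23.000 -59.500


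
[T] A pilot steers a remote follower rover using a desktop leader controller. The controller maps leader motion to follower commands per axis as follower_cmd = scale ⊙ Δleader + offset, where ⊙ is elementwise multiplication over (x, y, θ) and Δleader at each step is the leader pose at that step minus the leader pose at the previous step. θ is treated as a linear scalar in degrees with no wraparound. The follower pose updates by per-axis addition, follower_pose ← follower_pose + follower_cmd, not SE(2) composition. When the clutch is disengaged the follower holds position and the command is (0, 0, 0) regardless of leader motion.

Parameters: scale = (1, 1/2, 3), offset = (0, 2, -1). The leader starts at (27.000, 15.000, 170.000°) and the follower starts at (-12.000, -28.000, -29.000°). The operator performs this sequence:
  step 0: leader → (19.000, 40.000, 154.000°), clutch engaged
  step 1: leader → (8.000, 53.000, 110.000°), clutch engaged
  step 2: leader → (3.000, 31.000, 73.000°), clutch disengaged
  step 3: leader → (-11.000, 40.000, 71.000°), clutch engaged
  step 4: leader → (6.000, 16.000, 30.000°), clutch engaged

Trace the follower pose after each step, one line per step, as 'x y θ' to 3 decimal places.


-20.000 -13.500 -78.000
-31.000 -5.000 -211.000
-31.000 -5.000 -211.000
-45.000 1.500 -218.000
-28.000 -8.500 -342.000

step 0: Δleader=(-8.000, 25.000, -16.000°), engaged; cmd=(-8.000, 14.500, -49.000°) → follower=(-20.000, -13.500, -78.000°)
step 1: Δleader=(-11.000, 13.000, -44.000°), engaged; cmd=(-11.000, 8.500, -133.000°) → follower=(-31.000, -5.000, -211.000°)
step 2: Δleader=(-5.000, -22.000, -37.000°), disengaged; cmd=(0,0,0) → follower holds at (-31.000, -5.000, -211.000°)
step 3: Δleader=(-14.000, 9.000, -2.000°), engaged; cmd=(-14.000, 6.500, -7.000°) → follower=(-45.000, 1.500, -218.000°)
step 4: Δleader=(17.000, -24.000, -41.000°), engaged; cmd=(17.000, -10.000, -124.000°) → follower=(-28.000, -8.500, -342.000°)


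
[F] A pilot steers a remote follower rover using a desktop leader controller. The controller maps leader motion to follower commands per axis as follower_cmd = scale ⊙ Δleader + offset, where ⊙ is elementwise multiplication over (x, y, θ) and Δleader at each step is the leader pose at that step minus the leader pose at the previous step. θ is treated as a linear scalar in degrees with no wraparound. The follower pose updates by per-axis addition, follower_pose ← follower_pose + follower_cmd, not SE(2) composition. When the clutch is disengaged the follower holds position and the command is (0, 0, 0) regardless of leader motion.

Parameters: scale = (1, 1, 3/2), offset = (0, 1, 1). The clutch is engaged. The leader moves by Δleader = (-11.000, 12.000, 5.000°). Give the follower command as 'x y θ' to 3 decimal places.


axis x: 1·-11.000 + 0 = -11.000
axis y: 1·12.000 + 1 = 13.000
axis θ: 3/2·5.000 + 1 = 8.500

-11.000 13.000 8.500


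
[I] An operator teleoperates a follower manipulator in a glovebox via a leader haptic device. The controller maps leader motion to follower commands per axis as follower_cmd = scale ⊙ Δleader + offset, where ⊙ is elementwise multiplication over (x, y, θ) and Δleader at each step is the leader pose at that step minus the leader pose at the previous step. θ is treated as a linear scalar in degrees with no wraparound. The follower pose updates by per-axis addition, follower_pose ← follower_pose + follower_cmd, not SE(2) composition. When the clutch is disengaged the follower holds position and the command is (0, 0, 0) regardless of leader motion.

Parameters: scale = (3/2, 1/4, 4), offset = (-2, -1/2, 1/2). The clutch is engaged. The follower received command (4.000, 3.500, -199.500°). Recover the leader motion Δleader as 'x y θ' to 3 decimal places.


4.000 16.000 -50.000

axis x: (4.000 − -2) / (3/2) = 4.000
axis y: (3.500 − -1/2) / (1/4) = 16.000
axis θ: (-199.500 − 1/2) / (4) = -50.000


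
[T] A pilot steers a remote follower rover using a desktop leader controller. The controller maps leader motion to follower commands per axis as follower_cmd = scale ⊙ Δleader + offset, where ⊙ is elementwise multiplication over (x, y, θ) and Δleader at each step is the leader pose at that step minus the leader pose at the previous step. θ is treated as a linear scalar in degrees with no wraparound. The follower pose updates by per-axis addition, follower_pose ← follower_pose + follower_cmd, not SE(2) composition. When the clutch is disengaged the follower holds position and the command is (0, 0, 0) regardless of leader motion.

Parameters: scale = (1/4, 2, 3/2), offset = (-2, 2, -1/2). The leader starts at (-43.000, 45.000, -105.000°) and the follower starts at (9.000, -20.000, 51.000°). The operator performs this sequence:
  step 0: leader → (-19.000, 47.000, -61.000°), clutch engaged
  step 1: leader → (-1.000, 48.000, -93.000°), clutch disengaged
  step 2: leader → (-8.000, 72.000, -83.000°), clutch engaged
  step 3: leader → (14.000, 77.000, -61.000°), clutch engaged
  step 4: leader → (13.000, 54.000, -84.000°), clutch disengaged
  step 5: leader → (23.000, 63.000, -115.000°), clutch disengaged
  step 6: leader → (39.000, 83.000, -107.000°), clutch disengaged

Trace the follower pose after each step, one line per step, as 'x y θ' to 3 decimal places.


13.000 -14.000 116.500
13.000 -14.000 116.500
9.250 36.000 131.000
12.750 48.000 163.500
12.750 48.000 163.500
12.750 48.000 163.500
12.750 48.000 163.500

step 0: Δleader=(24.000, 2.000, 44.000°), engaged; cmd=(4.000, 6.000, 65.500°) → follower=(13.000, -14.000, 116.500°)
step 1: Δleader=(18.000, 1.000, -32.000°), disengaged; cmd=(0,0,0) → follower holds at (13.000, -14.000, 116.500°)
step 2: Δleader=(-7.000, 24.000, 10.000°), engaged; cmd=(-3.750, 50.000, 14.500°) → follower=(9.250, 36.000, 131.000°)
step 3: Δleader=(22.000, 5.000, 22.000°), engaged; cmd=(3.500, 12.000, 32.500°) → follower=(12.750, 48.000, 163.500°)
step 4: Δleader=(-1.000, -23.000, -23.000°), disengaged; cmd=(0,0,0) → follower holds at (12.750, 48.000, 163.500°)
step 5: Δleader=(10.000, 9.000, -31.000°), disengaged; cmd=(0,0,0) → follower holds at (12.750, 48.000, 163.500°)
step 6: Δleader=(16.000, 20.000, 8.000°), disengaged; cmd=(0,0,0) → follower holds at (12.750, 48.000, 163.500°)


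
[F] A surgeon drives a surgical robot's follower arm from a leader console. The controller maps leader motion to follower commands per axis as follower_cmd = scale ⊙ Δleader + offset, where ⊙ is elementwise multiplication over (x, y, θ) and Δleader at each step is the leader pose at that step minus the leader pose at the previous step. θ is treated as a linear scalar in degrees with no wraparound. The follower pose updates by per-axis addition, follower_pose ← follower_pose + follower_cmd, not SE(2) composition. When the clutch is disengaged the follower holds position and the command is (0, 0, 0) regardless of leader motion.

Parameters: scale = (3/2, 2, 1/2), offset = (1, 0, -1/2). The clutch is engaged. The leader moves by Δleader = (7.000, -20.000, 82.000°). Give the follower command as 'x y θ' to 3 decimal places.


11.500 -40.000 40.500

axis x: 3/2·7.000 + 1 = 11.500
axis y: 2·-20.000 + 0 = -40.000
axis θ: 1/2·82.000 + -1/2 = 40.500


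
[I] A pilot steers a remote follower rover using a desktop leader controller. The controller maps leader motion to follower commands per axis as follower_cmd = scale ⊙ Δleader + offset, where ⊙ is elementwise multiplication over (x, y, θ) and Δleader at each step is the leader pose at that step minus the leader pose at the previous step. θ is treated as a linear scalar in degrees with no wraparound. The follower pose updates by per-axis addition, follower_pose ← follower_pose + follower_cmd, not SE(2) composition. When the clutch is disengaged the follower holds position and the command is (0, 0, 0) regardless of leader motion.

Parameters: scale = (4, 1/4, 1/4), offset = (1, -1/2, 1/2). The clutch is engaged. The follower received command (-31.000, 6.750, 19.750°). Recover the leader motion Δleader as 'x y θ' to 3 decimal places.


-8.000 29.000 77.000

axis x: (-31.000 − 1) / (4) = -8.000
axis y: (6.750 − -1/2) / (1/4) = 29.000
axis θ: (19.750 − 1/2) / (1/4) = 77.000


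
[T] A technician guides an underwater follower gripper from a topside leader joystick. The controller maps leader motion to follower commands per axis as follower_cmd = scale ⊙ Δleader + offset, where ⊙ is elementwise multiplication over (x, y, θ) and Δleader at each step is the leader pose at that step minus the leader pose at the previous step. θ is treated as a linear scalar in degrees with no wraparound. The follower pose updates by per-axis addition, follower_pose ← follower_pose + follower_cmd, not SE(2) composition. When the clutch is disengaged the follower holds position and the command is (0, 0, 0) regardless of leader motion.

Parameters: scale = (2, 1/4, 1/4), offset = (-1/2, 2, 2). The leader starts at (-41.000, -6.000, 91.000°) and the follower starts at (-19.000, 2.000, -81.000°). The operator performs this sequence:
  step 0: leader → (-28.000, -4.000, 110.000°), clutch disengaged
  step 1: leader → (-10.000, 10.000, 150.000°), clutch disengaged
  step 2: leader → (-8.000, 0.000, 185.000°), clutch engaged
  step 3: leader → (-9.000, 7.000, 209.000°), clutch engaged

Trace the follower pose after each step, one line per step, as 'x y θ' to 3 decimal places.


-19.000 2.000 -81.000
-19.000 2.000 -81.000
-15.500 1.500 -70.250
-18.000 5.250 -62.250

step 0: Δleader=(13.000, 2.000, 19.000°), disengaged; cmd=(0,0,0) → follower holds at (-19.000, 2.000, -81.000°)
step 1: Δleader=(18.000, 14.000, 40.000°), disengaged; cmd=(0,0,0) → follower holds at (-19.000, 2.000, -81.000°)
step 2: Δleader=(2.000, -10.000, 35.000°), engaged; cmd=(3.500, -0.500, 10.750°) → follower=(-15.500, 1.500, -70.250°)
step 3: Δleader=(-1.000, 7.000, 24.000°), engaged; cmd=(-2.500, 3.750, 8.000°) → follower=(-18.000, 5.250, -62.250°)


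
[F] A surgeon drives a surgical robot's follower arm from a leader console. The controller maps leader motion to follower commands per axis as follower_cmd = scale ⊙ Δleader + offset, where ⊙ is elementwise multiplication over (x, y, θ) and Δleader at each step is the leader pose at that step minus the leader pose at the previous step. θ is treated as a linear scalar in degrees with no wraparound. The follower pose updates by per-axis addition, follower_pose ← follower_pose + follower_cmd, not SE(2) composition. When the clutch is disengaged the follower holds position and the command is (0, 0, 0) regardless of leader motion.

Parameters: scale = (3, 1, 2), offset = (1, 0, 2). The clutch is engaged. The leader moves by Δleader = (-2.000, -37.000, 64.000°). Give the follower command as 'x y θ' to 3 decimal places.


-5.000 -37.000 130.000

axis x: 3·-2.000 + 1 = -5.000
axis y: 1·-37.000 + 0 = -37.000
axis θ: 2·64.000 + 2 = 130.000


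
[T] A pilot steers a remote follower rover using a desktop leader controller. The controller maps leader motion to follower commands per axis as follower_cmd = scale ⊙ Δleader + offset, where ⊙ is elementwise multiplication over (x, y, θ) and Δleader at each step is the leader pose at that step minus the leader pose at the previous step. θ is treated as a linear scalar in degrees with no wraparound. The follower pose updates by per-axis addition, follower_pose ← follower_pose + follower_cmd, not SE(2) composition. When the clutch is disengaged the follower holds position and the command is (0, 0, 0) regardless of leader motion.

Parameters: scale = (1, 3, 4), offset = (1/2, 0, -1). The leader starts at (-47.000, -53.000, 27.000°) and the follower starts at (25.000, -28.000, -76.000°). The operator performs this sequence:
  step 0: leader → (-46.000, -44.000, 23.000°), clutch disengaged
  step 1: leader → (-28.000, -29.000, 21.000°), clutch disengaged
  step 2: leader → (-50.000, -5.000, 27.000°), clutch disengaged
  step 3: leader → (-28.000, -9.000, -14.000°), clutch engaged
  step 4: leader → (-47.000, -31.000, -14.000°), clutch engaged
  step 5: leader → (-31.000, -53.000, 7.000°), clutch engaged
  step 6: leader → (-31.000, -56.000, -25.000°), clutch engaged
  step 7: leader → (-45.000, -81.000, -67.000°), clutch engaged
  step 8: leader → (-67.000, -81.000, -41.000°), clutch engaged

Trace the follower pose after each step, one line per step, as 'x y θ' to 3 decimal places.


25.000 -28.000 -76.000
25.000 -28.000 -76.000
25.000 -28.000 -76.000
47.500 -40.000 -241.000
29.000 -106.000 -242.000
45.500 -172.000 -159.000
46.000 -181.000 -288.000
32.500 -256.000 -457.000
11.000 -256.000 -354.000

step 0: Δleader=(1.000, 9.000, -4.000°), disengaged; cmd=(0,0,0) → follower holds at (25.000, -28.000, -76.000°)
step 1: Δleader=(18.000, 15.000, -2.000°), disengaged; cmd=(0,0,0) → follower holds at (25.000, -28.000, -76.000°)
step 2: Δleader=(-22.000, 24.000, 6.000°), disengaged; cmd=(0,0,0) → follower holds at (25.000, -28.000, -76.000°)
step 3: Δleader=(22.000, -4.000, -41.000°), engaged; cmd=(22.500, -12.000, -165.000°) → follower=(47.500, -40.000, -241.000°)
step 4: Δleader=(-19.000, -22.000, 0.000°), engaged; cmd=(-18.500, -66.000, -1.000°) → follower=(29.000, -106.000, -242.000°)
step 5: Δleader=(16.000, -22.000, 21.000°), engaged; cmd=(16.500, -66.000, 83.000°) → follower=(45.500, -172.000, -159.000°)
step 6: Δleader=(0.000, -3.000, -32.000°), engaged; cmd=(0.500, -9.000, -129.000°) → follower=(46.000, -181.000, -288.000°)
step 7: Δleader=(-14.000, -25.000, -42.000°), engaged; cmd=(-13.500, -75.000, -169.000°) → follower=(32.500, -256.000, -457.000°)
step 8: Δleader=(-22.000, 0.000, 26.000°), engaged; cmd=(-21.500, 0.000, 103.000°) → follower=(11.000, -256.000, -354.000°)


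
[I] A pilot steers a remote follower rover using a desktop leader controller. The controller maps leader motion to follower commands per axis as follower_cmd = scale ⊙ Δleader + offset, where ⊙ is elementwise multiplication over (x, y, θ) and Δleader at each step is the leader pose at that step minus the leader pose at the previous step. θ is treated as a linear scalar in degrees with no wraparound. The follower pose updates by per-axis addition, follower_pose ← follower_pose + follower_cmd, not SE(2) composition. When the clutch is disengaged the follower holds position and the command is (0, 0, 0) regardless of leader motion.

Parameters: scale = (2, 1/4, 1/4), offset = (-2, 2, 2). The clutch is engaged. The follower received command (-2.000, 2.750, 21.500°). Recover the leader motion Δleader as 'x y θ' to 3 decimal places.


0.000 3.000 78.000

axis x: (-2.000 − -2) / (2) = 0.000
axis y: (2.750 − 2) / (1/4) = 3.000
axis θ: (21.500 − 2) / (1/4) = 78.000


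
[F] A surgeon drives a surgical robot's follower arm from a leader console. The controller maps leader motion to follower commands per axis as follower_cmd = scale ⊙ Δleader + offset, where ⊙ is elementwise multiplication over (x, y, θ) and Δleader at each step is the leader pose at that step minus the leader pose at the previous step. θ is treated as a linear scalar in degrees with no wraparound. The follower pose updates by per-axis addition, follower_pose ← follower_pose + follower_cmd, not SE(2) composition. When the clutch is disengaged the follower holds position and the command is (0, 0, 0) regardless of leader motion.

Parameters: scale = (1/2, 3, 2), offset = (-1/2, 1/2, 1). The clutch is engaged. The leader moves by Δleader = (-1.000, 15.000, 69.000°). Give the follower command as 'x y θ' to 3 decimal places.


-1.000 45.500 139.000

axis x: 1/2·-1.000 + -1/2 = -1.000
axis y: 3·15.000 + 1/2 = 45.500
axis θ: 2·69.000 + 1 = 139.000


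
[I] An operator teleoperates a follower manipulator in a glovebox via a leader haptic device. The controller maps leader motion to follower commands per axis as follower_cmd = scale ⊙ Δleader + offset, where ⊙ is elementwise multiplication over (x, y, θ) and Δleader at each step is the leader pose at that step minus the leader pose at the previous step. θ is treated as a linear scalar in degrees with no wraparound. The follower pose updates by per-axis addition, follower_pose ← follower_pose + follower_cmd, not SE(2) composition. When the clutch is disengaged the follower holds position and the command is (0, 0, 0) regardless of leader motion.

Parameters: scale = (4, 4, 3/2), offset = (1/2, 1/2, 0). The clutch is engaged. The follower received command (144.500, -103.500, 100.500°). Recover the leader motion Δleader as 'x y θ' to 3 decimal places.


36.000 -26.000 67.000

axis x: (144.500 − 1/2) / (4) = 36.000
axis y: (-103.500 − 1/2) / (4) = -26.000
axis θ: (100.500 − 0) / (3/2) = 67.000


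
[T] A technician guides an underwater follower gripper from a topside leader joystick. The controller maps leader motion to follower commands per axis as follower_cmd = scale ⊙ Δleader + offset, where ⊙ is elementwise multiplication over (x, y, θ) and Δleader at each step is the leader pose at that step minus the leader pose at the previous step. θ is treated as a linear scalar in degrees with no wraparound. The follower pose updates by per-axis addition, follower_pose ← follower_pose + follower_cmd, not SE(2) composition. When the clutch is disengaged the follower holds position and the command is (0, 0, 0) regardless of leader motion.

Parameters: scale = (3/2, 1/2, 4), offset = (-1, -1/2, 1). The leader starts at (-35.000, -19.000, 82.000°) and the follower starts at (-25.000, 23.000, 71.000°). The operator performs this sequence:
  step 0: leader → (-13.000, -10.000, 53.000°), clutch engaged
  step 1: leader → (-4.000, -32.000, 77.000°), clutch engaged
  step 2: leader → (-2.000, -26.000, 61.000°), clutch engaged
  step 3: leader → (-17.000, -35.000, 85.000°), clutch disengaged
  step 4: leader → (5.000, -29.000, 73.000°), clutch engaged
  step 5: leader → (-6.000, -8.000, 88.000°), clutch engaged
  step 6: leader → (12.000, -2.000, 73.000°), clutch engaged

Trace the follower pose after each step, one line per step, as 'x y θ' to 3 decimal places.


7.000 27.000 -44.000
19.500 15.500 53.000
21.500 18.000 -10.000
21.500 18.000 -10.000
53.500 20.500 -57.000
36.000 30.500 4.000
62.000 33.000 -55.000

step 0: Δleader=(22.000, 9.000, -29.000°), engaged; cmd=(32.000, 4.000, -115.000°) → follower=(7.000, 27.000, -44.000°)
step 1: Δleader=(9.000, -22.000, 24.000°), engaged; cmd=(12.500, -11.500, 97.000°) → follower=(19.500, 15.500, 53.000°)
step 2: Δleader=(2.000, 6.000, -16.000°), engaged; cmd=(2.000, 2.500, -63.000°) → follower=(21.500, 18.000, -10.000°)
step 3: Δleader=(-15.000, -9.000, 24.000°), disengaged; cmd=(0,0,0) → follower holds at (21.500, 18.000, -10.000°)
step 4: Δleader=(22.000, 6.000, -12.000°), engaged; cmd=(32.000, 2.500, -47.000°) → follower=(53.500, 20.500, -57.000°)
step 5: Δleader=(-11.000, 21.000, 15.000°), engaged; cmd=(-17.500, 10.000, 61.000°) → follower=(36.000, 30.500, 4.000°)
step 6: Δleader=(18.000, 6.000, -15.000°), engaged; cmd=(26.000, 2.500, -59.000°) → follower=(62.000, 33.000, -55.000°)


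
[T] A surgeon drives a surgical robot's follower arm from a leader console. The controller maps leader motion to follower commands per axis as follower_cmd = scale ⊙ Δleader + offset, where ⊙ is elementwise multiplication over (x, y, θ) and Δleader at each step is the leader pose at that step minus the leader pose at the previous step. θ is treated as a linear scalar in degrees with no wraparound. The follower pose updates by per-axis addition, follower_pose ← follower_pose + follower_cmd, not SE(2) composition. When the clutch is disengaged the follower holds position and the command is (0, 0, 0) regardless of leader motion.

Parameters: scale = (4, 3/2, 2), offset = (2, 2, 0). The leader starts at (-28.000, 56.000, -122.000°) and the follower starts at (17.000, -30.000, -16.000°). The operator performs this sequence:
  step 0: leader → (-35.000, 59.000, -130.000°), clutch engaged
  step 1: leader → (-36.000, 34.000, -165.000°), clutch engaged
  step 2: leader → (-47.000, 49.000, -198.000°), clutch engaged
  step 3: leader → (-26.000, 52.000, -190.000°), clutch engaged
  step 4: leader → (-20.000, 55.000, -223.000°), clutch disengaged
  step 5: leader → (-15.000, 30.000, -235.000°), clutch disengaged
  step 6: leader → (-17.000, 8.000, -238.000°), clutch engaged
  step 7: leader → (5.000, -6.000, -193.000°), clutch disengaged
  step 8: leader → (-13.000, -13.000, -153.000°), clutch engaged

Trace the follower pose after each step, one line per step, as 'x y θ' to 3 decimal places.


step 0: Δleader=(-7.000, 3.000, -8.000°), engaged; cmd=(-26.000, 6.500, -16.000°) → follower=(-9.000, -23.500, -32.000°)
step 1: Δleader=(-1.000, -25.000, -35.000°), engaged; cmd=(-2.000, -35.500, -70.000°) → follower=(-11.000, -59.000, -102.000°)
step 2: Δleader=(-11.000, 15.000, -33.000°), engaged; cmd=(-42.000, 24.500, -66.000°) → follower=(-53.000, -34.500, -168.000°)
step 3: Δleader=(21.000, 3.000, 8.000°), engaged; cmd=(86.000, 6.500, 16.000°) → follower=(33.000, -28.000, -152.000°)
step 4: Δleader=(6.000, 3.000, -33.000°), disengaged; cmd=(0,0,0) → follower holds at (33.000, -28.000, -152.000°)
step 5: Δleader=(5.000, -25.000, -12.000°), disengaged; cmd=(0,0,0) → follower holds at (33.000, -28.000, -152.000°)
step 6: Δleader=(-2.000, -22.000, -3.000°), engaged; cmd=(-6.000, -31.000, -6.000°) → follower=(27.000, -59.000, -158.000°)
step 7: Δleader=(22.000, -14.000, 45.000°), disengaged; cmd=(0,0,0) → follower holds at (27.000, -59.000, -158.000°)
step 8: Δleader=(-18.000, -7.000, 40.000°), engaged; cmd=(-70.000, -8.500, 80.000°) → follower=(-43.000, -67.500, -78.000°)

-9.000 -23.500 -32.000
-11.000 -59.000 -102.000
-53.000 -34.500 -168.000
33.000 -28.000 -152.000
33.000 -28.000 -152.000
33.000 -28.000 -152.000
27.000 -59.000 -158.000
27.000 -59.000 -158.000
-43.000 -67.500 -78.000


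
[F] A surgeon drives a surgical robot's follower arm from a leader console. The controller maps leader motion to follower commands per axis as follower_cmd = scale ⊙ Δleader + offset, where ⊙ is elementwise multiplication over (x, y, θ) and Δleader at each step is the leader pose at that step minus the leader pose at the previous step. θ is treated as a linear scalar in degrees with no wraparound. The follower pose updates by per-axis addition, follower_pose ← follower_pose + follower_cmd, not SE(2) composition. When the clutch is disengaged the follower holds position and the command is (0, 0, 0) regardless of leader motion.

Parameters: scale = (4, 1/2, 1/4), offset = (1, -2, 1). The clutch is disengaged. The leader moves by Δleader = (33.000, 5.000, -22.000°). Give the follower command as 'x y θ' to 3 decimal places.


clutch disengaged → follower holds; cmd = (0, 0, 0)

0.000 0.000 0.000


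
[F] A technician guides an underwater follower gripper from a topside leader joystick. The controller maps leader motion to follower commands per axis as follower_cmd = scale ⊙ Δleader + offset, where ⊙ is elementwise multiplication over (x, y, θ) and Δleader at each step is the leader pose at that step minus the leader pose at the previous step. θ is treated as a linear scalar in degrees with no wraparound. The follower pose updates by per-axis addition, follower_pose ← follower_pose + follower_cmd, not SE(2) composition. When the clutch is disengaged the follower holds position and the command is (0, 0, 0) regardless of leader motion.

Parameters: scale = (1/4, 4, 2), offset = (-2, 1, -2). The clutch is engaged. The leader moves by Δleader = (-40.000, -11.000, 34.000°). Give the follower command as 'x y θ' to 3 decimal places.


-12.000 -43.000 66.000

axis x: 1/4·-40.000 + -2 = -12.000
axis y: 4·-11.000 + 1 = -43.000
axis θ: 2·34.000 + -2 = 66.000


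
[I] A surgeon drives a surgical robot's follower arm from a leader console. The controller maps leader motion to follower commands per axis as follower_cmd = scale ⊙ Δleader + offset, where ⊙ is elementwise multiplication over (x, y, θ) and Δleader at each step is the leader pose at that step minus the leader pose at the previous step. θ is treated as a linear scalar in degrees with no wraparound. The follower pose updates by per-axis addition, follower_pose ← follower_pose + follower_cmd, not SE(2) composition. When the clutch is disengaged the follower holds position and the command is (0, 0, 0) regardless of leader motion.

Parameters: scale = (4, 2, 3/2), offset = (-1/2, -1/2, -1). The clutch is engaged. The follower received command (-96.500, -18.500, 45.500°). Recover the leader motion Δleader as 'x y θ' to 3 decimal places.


axis x: (-96.500 − -1/2) / (4) = -24.000
axis y: (-18.500 − -1/2) / (2) = -9.000
axis θ: (45.500 − -1) / (3/2) = 31.000

-24.000 -9.000 31.000


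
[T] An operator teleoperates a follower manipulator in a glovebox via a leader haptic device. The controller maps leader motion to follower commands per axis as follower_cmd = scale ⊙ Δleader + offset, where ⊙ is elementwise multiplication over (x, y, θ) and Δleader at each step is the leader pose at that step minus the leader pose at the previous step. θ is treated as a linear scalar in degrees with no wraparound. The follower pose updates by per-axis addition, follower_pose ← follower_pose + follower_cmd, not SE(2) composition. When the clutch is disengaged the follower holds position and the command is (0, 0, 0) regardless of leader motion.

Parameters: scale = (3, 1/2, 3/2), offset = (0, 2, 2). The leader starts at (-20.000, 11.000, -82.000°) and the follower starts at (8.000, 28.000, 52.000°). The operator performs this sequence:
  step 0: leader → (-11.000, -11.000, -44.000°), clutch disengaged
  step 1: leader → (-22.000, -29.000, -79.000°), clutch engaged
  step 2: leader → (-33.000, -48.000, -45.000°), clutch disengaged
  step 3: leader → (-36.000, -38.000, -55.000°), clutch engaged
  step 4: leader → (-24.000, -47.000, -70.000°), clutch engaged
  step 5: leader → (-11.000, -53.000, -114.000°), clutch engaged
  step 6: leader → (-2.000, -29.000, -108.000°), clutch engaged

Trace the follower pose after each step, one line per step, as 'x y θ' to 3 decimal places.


step 0: Δleader=(9.000, -22.000, 38.000°), disengaged; cmd=(0,0,0) → follower holds at (8.000, 28.000, 52.000°)
step 1: Δleader=(-11.000, -18.000, -35.000°), engaged; cmd=(-33.000, -7.000, -50.500°) → follower=(-25.000, 21.000, 1.500°)
step 2: Δleader=(-11.000, -19.000, 34.000°), disengaged; cmd=(0,0,0) → follower holds at (-25.000, 21.000, 1.500°)
step 3: Δleader=(-3.000, 10.000, -10.000°), engaged; cmd=(-9.000, 7.000, -13.000°) → follower=(-34.000, 28.000, -11.500°)
step 4: Δleader=(12.000, -9.000, -15.000°), engaged; cmd=(36.000, -2.500, -20.500°) → follower=(2.000, 25.500, -32.000°)
step 5: Δleader=(13.000, -6.000, -44.000°), engaged; cmd=(39.000, -1.000, -64.000°) → follower=(41.000, 24.500, -96.000°)
step 6: Δleader=(9.000, 24.000, 6.000°), engaged; cmd=(27.000, 14.000, 11.000°) → follower=(68.000, 38.500, -85.000°)

8.000 28.000 52.000
-25.000 21.000 1.500
-25.000 21.000 1.500
-34.000 28.000 -11.500
2.000 25.500 -32.000
41.000 24.500 -96.000
68.000 38.500 -85.000


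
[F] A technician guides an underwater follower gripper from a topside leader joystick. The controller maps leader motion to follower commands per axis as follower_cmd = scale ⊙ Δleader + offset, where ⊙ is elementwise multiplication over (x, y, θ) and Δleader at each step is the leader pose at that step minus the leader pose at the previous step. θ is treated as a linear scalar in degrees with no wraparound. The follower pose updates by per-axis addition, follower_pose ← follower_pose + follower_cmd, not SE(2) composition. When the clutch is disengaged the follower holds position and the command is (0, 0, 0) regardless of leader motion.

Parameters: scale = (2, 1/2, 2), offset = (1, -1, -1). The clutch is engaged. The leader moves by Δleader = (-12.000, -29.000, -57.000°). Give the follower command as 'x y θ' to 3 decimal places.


axis x: 2·-12.000 + 1 = -23.000
axis y: 1/2·-29.000 + -1 = -15.500
axis θ: 2·-57.000 + -1 = -115.000

-23.000 -15.500 -115.000


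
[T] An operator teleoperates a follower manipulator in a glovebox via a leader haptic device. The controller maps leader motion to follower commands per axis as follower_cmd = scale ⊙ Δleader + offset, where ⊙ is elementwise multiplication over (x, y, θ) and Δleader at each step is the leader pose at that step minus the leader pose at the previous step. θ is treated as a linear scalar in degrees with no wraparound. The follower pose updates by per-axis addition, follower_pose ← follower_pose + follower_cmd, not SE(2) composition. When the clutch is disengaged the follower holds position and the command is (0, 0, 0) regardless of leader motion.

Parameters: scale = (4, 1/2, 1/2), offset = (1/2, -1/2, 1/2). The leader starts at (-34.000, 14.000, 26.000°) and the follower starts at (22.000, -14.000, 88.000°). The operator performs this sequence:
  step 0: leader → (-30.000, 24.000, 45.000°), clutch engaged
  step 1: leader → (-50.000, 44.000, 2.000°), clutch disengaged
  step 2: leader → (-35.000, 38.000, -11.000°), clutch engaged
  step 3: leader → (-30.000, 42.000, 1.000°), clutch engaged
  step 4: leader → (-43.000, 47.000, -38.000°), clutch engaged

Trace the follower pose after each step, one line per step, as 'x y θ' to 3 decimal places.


step 0: Δleader=(4.000, 10.000, 19.000°), engaged; cmd=(16.500, 4.500, 10.000°) → follower=(38.500, -9.500, 98.000°)
step 1: Δleader=(-20.000, 20.000, -43.000°), disengaged; cmd=(0,0,0) → follower holds at (38.500, -9.500, 98.000°)
step 2: Δleader=(15.000, -6.000, -13.000°), engaged; cmd=(60.500, -3.500, -6.000°) → follower=(99.000, -13.000, 92.000°)
step 3: Δleader=(5.000, 4.000, 12.000°), engaged; cmd=(20.500, 1.500, 6.500°) → follower=(119.500, -11.500, 98.500°)
step 4: Δleader=(-13.000, 5.000, -39.000°), engaged; cmd=(-51.500, 2.000, -19.000°) → follower=(68.000, -9.500, 79.500°)

38.500 -9.500 98.000
38.500 -9.500 98.000
99.000 -13.000 92.000
119.500 -11.500 98.500
68.000 -9.500 79.500
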